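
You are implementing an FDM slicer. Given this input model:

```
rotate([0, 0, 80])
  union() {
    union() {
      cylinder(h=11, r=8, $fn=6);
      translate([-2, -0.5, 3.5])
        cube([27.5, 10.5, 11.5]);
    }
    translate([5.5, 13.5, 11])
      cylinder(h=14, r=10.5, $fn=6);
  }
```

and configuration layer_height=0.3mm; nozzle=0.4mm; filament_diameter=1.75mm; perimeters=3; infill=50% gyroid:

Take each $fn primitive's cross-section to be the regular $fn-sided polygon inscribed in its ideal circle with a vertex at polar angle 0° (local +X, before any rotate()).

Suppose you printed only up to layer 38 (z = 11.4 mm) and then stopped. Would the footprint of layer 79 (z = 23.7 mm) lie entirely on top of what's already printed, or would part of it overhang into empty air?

Compare the two slices. At z = 11.4: the cylinder is absent (z outside [0, 11]); the 27.5×10.5 cube at (-2, -0.5) contributes its full rectangle (area 288.75 mm²); Taking the union: only the 27.5×10.5 cube at (-2, -0.5) is present, so the union is just that shape — area = 288.75 mm²; the r=10.5 cylinder at (5.5, 13.5) contributes a regular 6-gon of circumradius 10.5 (area = (6/2)·10.500²·sin(360°/6) = 286.44 mm²); Merging all regions: the regions partially overlap — summed areas 575.19 mm² minus the doubly-counted overlap 75.96 mm² gives 499.23 mm² — area = 499.23 mm²; (rotated 80° about Z; rotation is an isometry so areas/perimeters/island counts are preserved). At z = 23.7: the cylinder is absent (z outside [0, 11]); the cube at (-2, -0.5) is absent (z outside [3.5, 15]); Merging all regions: nothing is present at this height; the r=10.5 cylinder at (5.5, 13.5) contributes a regular 6-gon of circumradius 10.5 (area = (6/2)·10.500²·sin(360°/6) = 286.44 mm²); Taking the union: only the r=10.5 cylinder at (5.5, 13.5) is present, so the union is just that shape — area = 286.44 mm²; (rotated 80° about Z; rotation is an isometry so areas/perimeters/island counts are preserved). Checking containment: the cross-section at z = 23.7 is a subset of the cross-section at z = 11.4.

entirely on top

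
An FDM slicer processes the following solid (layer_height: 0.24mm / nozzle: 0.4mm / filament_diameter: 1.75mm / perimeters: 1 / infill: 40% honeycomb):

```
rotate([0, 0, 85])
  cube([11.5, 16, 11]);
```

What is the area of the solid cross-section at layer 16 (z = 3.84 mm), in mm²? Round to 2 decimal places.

At z = 3.84 mm: the cube (footprint 11.5×16) is included at this height (area 184.00 mm²); (whole slice rotated 85° about Z — lengths, areas and connectivity unchanged). Overall, the cross-section is a single solid region. Net area = 184.00 mm².

184.00 mm²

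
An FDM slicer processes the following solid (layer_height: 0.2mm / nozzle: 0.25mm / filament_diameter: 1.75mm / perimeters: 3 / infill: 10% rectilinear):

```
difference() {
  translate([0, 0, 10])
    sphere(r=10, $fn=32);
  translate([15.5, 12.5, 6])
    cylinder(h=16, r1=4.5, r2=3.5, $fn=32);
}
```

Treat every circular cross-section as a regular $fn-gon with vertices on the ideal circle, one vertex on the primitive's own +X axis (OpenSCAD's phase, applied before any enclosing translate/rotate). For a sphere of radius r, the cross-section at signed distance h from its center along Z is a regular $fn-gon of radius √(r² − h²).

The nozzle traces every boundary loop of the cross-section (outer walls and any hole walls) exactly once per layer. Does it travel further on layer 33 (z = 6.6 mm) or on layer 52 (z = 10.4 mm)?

Layer 33 (z = 6.6): the r=10 sphere contributes a regular 32-gon of circumradius √(10²−3.4²) = 9.404 (perimeter = 2·32·9.404·sin(180°/32) = 58.99 mm); the cone at (15.5, 12.5) (r1=4.5→r2=3.5) has section circumradius 4.463 here — a regular 32-gon (perimeter = 2·32·4.463·sin(180°/32) = 27.99 mm); Taking the first minus the rest: starting from the r=10 sphere, the cone at (15.5, 12.5) misses the remaining region (no effect) — boundary = 58.99 mm. So its perimeter = 58.99 mm. Layer 52 (z = 10.4): the sphere: section is a regular 32-gon, circumradius = √(r²−h²) = √(10²−0.4²) = 9.992 (perimeter = 2·32·9.992·sin(180°/32) = 62.68 mm); the cone at (15.5, 12.5): at t=0.275 of its height the radius interpolates to r₁+(r₂−r₁)t = 4.225, giving a regular 32-gon of that circumradius (perimeter = 2·32·4.225·sin(180°/32) = 26.50 mm); Subtracting the remaining from the first: starting from the r=10 sphere, the cone at (15.5, 12.5) misses the remaining region (no effect) — boundary = 62.68 mm. So its perimeter = 62.68 mm. Layer 52 is larger (62.68 vs 58.99 mm).

layer 52 (z = 10.4 mm)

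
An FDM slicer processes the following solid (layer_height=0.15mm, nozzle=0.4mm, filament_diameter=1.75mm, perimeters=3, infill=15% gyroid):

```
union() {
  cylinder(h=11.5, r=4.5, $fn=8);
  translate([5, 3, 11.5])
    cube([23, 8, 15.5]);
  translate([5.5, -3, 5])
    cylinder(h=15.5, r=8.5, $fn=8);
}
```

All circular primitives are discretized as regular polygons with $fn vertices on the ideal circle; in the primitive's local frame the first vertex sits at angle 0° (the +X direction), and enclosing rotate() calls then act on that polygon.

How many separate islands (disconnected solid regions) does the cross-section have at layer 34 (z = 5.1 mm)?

At z = 5.1 mm: the r=4.5 cylinder gives a regular 8-gon of circumradius 4.5 (constant along its height); the cube at (5, 3) does not reach this height (z outside [11.5, 27]); the cylinder at (5.5, -3): section is a regular 8-gon, circumradius r=8.5; Merging all regions: the regions partially overlap (shared area 40.87 mm²), so overlapping operands fuse into one piece — 1 connected region. Overall, the cross-section is a single solid region. Island count = 1.

1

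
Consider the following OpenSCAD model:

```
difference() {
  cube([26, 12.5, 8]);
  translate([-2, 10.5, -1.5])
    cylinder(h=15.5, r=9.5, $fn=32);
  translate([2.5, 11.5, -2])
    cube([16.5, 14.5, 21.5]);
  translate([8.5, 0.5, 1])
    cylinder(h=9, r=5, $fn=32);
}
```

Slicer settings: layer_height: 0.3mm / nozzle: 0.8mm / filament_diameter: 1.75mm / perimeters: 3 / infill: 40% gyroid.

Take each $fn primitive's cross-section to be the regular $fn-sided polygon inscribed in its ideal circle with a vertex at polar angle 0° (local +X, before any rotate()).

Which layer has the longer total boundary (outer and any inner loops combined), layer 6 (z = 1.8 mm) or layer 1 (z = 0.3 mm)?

layer 6 (z = 1.8 mm)

Layer 6 (z = 1.8): the cube (footprint 26×12.5) is included at this height (perimeter 77.00 mm); the r=9.5 cylinder at (-2, 10.5) contributes a regular 32-gon of circumradius 9.5 (perimeter = 2·32·9.500·sin(180°/32) = 59.59 mm); the 16.5×14.5 cube at (2.5, 11.5) contributes its full rectangle (perimeter 62.00 mm); the cylinder at (8.5, 0.5): section is a regular 32-gon, circumradius r=5 (perimeter = 2·32·5.000·sin(180°/32) = 31.37 mm); After the difference (first − rest): starting from the 26×12.5 cube, the r=9.5 cylinder at (-2, 10.5) partially overlaps it — only the 66.43 mm² overlap (of its 281.71 mm²) is removed, clipping the outline; the 16.5×14.5 cube at (2.5, 11.5) partially overlaps it — only the 11.65 mm² overlap (of its 239.25 mm²) is removed, clipping the outline; the r=5 cylinder at (8.5, 0.5) partially overlaps it — only the 43.99 mm² overlap (of its 78.04 mm²) is removed, clipping the outline — boundary = 80.00 mm. So its perimeter = 80.00 mm. Layer 1 (z = 0.3): the cube is present — its section is the full 26×12.5 rectangle (perimeter 77.00 mm); the r=9.5 cylinder at (-2, 10.5) gives a regular 32-gon of circumradius 9.5 (constant along its height) (perimeter = 2·32·9.500·sin(180°/32) = 59.59 mm); the 16.5×14.5 cube at (2.5, 11.5) contributes its full rectangle (perimeter 62.00 mm); the cylinder at (8.5, 0.5) does not reach this height (z outside [1, 10]); Taking the first minus the rest: starting from the 26×12.5 cube, the r=9.5 cylinder at (-2, 10.5) partially overlaps it — only the 66.43 mm² overlap (of its 281.71 mm²) is removed, clipping the outline; the 16.5×14.5 cube at (2.5, 11.5) partially overlaps it — only the 11.65 mm² overlap (of its 239.25 mm²) is removed, clipping the outline — boundary = 73.21 mm. So its perimeter = 73.21 mm. Layer 6 is larger (80.00 vs 73.21 mm).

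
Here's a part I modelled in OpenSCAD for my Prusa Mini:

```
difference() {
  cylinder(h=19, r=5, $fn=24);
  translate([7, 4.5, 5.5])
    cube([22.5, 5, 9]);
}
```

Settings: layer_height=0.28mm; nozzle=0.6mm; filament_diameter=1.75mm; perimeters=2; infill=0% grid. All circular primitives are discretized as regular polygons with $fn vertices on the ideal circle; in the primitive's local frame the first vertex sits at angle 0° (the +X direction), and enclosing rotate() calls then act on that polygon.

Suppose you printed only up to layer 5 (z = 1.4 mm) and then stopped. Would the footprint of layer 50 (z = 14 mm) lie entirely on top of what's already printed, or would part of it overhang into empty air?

entirely on top

Compare the two slices. At z = 1.4: the r=5 cylinder gives a regular 24-gon of circumradius 5 (constant along its height) (area = (24/2)·5.000²·sin(360°/24) = 77.65 mm²); the cube at (7, 4.5) is not intersected at this z (z outside [5.5, 14.5]); Taking the first minus the rest: none of the subtracted shapes is present at this height, so the r=5 cylinder is unchanged — area = 77.65 mm². At z = 14: the r=5 cylinder gives a regular 24-gon of circumradius 5 (constant along its height) (area = (24/2)·5.000²·sin(360°/24) = 77.65 mm²); the 22.5×5 cube at (7, 4.5) contributes its full rectangle (area 112.50 mm²); Subtracting the remaining from the first: starting from the r=5 cylinder (77.65 mm²), the 22.5×5 cube at (7, 4.5) misses the remaining region (no effect) — area = 77.65 mm². Checking containment: the cross-section at z = 14 is a subset of the cross-section at z = 1.4.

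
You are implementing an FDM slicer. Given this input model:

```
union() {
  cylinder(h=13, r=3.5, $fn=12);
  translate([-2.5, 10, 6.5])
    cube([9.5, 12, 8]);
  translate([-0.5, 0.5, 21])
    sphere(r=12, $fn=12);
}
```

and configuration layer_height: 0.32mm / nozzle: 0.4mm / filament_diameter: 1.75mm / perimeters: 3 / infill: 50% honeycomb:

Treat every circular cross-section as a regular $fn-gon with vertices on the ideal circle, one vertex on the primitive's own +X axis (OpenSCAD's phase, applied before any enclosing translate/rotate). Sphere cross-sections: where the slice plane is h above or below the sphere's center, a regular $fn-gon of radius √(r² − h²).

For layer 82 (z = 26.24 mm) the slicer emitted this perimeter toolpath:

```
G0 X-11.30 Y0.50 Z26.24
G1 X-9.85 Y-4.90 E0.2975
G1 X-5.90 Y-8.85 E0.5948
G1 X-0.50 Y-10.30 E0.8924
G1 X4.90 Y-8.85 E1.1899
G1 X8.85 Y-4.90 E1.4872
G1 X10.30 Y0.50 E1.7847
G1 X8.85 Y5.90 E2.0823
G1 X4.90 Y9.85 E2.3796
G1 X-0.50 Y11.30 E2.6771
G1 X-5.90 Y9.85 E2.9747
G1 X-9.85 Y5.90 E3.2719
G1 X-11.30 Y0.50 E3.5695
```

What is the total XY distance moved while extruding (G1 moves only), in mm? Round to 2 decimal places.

Sum the Euclidean lengths of each G1 segment: total = 67.07 mm.

67.07 mm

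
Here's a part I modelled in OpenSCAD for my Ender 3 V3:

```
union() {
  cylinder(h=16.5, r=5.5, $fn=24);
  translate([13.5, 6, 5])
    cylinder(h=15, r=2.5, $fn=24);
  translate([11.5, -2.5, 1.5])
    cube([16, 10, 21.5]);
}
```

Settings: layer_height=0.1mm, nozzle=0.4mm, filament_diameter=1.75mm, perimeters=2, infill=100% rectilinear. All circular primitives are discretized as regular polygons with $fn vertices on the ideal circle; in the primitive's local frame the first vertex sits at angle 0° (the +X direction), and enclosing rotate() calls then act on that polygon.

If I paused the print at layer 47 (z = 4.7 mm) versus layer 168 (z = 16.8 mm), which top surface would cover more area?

layer 47 (z = 4.7 mm)

Layer 47 (z = 4.7): the cylinder: section is a regular 24-gon, circumradius r=5.5 (area = (24/2)·5.500²·sin(360°/24) = 93.95 mm²); the cylinder at (13.5, 6) is not intersected at this z (z outside [5, 20]); the 16×10 cube at (11.5, -2.5) contributes its full rectangle (area 160.00 mm²); Taking the union: the 2 present regions are separate (no shared area or edge), so areas and boundary lengths simply add and each stays a separate island — area = 253.95 mm². So its area = 253.95 mm². Layer 168 (z = 16.8): the cylinder is absent (z outside [0, 16.5]); the r=2.5 cylinder at (13.5, 6) contributes a regular 24-gon of circumradius 2.5 (area = (24/2)·2.500²·sin(360°/24) = 19.41 mm²); the cube at (11.5, -2.5) is present — its section is the full 16×10 rectangle (area 160.00 mm²); Merging all regions: the regions partially overlap — summed areas 179.41 mm² minus the doubly-counted overlap 15.70 mm² gives 163.71 mm² — area = 163.71 mm². So its area = 163.71 mm². Layer 47 is larger (253.95 vs 163.71 mm²).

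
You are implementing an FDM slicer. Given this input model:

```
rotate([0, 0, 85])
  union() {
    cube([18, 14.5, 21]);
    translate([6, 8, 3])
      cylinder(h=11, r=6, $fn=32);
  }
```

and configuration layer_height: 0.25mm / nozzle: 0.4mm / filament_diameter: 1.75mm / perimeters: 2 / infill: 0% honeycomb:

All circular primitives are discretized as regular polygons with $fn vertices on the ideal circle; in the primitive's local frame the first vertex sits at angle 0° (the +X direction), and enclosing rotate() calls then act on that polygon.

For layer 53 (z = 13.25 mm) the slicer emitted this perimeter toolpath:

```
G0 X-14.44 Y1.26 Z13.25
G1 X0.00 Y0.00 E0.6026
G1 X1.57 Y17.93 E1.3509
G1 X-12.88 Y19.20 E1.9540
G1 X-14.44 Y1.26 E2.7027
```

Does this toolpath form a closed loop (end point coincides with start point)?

Start point (G0): (-14.44, 1.26). End point (last G1): the path returns to the start — closed.

yes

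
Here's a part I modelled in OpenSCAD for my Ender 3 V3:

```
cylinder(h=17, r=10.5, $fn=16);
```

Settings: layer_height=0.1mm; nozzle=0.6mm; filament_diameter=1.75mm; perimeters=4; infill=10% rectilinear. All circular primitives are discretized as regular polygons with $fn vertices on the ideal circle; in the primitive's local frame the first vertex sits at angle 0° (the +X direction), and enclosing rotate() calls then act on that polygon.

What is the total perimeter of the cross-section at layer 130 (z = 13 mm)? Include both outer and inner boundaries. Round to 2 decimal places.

At z = 13 mm: the r=10.5 cylinder contributes a regular 16-gon of circumradius 10.5 (perimeter = 2·16·10.500·sin(180°/16) = 65.55 mm). Overall, the cross-section is a single solid region. Total boundary length (outer) = 65.55 mm.

65.55 mm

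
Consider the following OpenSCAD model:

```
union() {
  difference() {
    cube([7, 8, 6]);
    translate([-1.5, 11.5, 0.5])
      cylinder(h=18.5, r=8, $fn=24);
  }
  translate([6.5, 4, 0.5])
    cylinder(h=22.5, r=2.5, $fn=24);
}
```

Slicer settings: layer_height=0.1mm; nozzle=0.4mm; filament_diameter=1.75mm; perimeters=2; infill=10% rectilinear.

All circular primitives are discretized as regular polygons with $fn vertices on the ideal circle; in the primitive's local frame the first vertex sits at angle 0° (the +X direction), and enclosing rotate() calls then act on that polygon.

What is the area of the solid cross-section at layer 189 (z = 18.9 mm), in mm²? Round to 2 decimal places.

At z = 18.9 mm: the cube does not reach this height (z outside [0, 6]); the r=8 cylinder at (-1.5, 11.5) gives a regular 24-gon of circumradius 8 (constant along its height) (area = (24/2)·8.000²·sin(360°/24) = 198.77 mm²); Subtracting the remaining from the first: the first operand is absent here, so nothing remains; the cylinder at (6.5, 4): section is a regular 24-gon, circumradius r=2.5 (area = (24/2)·2.500²·sin(360°/24) = 19.41 mm²); Combining (union): only the r=2.5 cylinder at (6.5, 4) is present, so the union is just that shape — area = 19.41 mm². Overall, the cross-section is a single solid region. Net area = 19.41 mm².

19.41 mm²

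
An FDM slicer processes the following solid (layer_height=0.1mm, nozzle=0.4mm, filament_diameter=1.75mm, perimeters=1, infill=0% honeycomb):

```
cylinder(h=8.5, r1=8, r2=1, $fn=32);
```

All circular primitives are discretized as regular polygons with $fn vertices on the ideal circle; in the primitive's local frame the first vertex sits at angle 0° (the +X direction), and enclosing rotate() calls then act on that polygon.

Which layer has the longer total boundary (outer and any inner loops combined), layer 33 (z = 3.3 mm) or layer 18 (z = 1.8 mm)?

layer 18 (z = 1.8 mm)

Layer 33 (z = 3.3): the cone: at t=0.388 of its height the radius interpolates to r₁+(r₂−r₁)t = 5.282, giving a regular 32-gon of that circumradius (perimeter = 2·32·5.282·sin(180°/32) = 33.14 mm). So its perimeter = 33.14 mm. Layer 18 (z = 1.8): the cone contributes a regular 32-gon of circumradius 6.518 (interpolated between r1=8 and r2=1 at t=0.212) (perimeter = 2·32·6.518·sin(180°/32) = 40.89 mm). So its perimeter = 40.89 mm. Layer 18 is larger (40.89 vs 33.14 mm).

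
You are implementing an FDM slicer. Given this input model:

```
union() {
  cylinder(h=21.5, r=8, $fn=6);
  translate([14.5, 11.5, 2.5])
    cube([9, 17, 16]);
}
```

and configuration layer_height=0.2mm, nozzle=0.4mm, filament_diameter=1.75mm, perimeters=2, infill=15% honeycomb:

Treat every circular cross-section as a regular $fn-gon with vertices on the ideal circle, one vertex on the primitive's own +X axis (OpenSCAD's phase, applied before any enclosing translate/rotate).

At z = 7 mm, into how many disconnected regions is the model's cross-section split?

2

At z = 7 mm: the r=8 cylinder contributes a regular 6-gon of circumradius 8; the cube at (14.5, 11.5) is present — its section is the full 9×17 rectangle; Taking the union: the 2 present regions are separate (no shared area or edge), so areas and boundary lengths simply add and each stays a separate island — 2 connected regions. The result has 2 disconnected regions.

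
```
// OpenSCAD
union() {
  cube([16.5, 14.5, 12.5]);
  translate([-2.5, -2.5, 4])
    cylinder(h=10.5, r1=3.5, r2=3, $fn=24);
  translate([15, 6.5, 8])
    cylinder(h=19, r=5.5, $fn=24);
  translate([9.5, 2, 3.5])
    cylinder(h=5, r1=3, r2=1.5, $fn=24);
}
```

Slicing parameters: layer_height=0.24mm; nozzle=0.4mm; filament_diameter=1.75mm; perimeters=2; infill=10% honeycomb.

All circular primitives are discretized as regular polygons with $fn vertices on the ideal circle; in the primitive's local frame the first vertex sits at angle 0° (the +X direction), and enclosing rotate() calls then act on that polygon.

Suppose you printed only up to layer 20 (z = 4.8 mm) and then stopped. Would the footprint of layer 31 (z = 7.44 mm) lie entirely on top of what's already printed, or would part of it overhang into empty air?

entirely on top

Compare the two slices. At z = 4.8: the cube (footprint 16.5×14.5) is included at this height (area 239.25 mm²); the cone at (-2.5, -2.5): at t=0.076 of its height the radius interpolates to r₁+(r₂−r₁)t = 3.462, giving a regular 24-gon of that circumradius (area = (24/2)·3.462²·sin(360°/24) = 37.22 mm²); the cylinder at (15, 6.5) is not intersected at this z (z outside [8, 27]); the cone at (9.5, 2) contributes a regular 24-gon of circumradius 2.610 (interpolated between r1=3 and r2=1.5 at t=0.260) (area = (24/2)·2.610²·sin(360°/24) = 21.16 mm²); Merging all regions: the regions partially overlap — summed areas 297.63 mm² minus the doubly-counted overlap 19.81 mm² gives 277.82 mm² — area = 277.82 mm². At z = 7.44: the cube (footprint 16.5×14.5) is included at this height (area 239.25 mm²); the cone at (-2.5, -2.5): at t=0.328 of its height the radius interpolates to r₁+(r₂−r₁)t = 3.336, giving a regular 24-gon of that circumradius (area = (24/2)·3.336²·sin(360°/24) = 34.57 mm²); the cylinder at (15, 6.5) is not intersected at this z (z outside [8, 27]); the cone at (9.5, 2): at t=0.788 of its height the radius interpolates to r₁+(r₂−r₁)t = 1.818, giving a regular 24-gon of that circumradius (area = (24/2)·1.818²·sin(360°/24) = 10.27 mm²); Taking the union: the regions partially overlap — summed areas 284.08 mm² minus the doubly-counted overlap 10.27 mm² gives 273.82 mm² — area = 273.82 mm². Checking containment: the cross-section at z = 7.44 is a subset of the cross-section at z = 4.8.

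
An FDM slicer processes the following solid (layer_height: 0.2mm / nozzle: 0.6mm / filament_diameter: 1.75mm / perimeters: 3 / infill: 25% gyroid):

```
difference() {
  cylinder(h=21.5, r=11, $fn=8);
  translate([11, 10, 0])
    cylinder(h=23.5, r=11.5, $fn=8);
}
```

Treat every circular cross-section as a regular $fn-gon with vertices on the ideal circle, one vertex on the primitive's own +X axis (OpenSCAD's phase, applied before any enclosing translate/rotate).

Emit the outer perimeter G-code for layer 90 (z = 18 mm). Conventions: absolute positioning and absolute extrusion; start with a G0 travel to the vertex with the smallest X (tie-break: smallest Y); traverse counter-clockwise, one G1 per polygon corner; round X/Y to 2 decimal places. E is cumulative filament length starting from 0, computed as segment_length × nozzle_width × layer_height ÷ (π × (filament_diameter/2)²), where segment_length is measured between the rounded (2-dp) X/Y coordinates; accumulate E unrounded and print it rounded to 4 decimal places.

G0 X-11.00 Y0.00 Z18.00
G1 X-7.78 Y-7.78 E0.4201
G1 X0.00 Y-11.00 E0.8402
G1 X7.78 Y-7.78 E1.2602
G1 X10.47 Y-1.28 E1.6112
G1 X2.87 Y1.87 E2.0216
G1 X-0.50 Y10.00 E2.4607
G1 X-0.10 Y10.96 E2.5126
G1 X-7.78 Y7.78 E2.9273
G1 X-11.00 Y0.00 E3.3474

At z = 18 mm: the r=11 cylinder contributes a regular 8-gon of circumradius 11; the cylinder at (11, 10): section is a regular 8-gon, circumradius r=11.5; After the difference (first − rest): starting from the r=11 cylinder, the r=11.5 cylinder at (11, 10) partially overlaps it — only the 68.97 mm² overlap (of its 374.06 mm²) is removed, clipping the outline — 1 connected region. The outline is a single polygon with 9 vertices. Extrusion per mm of travel: 0.6 × 0.2 / (π × 0.875²) = 0.049890. Accumulating E over each segment gives final E = 3.3474.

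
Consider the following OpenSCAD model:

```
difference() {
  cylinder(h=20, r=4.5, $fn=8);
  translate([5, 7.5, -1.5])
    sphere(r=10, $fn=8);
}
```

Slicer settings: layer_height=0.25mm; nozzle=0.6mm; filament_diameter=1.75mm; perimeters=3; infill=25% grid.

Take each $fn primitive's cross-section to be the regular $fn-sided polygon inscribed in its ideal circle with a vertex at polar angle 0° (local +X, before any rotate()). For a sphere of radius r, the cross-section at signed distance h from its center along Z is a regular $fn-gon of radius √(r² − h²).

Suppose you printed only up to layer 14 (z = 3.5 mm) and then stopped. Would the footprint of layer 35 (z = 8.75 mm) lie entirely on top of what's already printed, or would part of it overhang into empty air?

part overhangs

Compare the two slices. At z = 3.5: the cylinder: section is a regular 8-gon, circumradius r=4.5 (area = (8/2)·4.500²·sin(360°/8) = 57.28 mm²); the r=10 sphere at (5, 7.5) contributes a regular 8-gon of circumradius √(10²−5²) = 8.660 (area = (8/2)·8.660²·sin(360°/8) = 212.13 mm²); After the difference (first − rest): starting from the r=4.5 cylinder (57.28 mm²), the r=10 sphere at (5, 7.5) partially overlaps it — only the 19.01 mm² overlap (of its 212.13 mm²) is removed, clipping the outline — area = 38.26 mm². At z = 8.75: the r=4.5 cylinder contributes a regular 8-gon of circumradius 4.5 (area = (8/2)·4.500²·sin(360°/8) = 57.28 mm²); the sphere at (5, 7.5) is absent (|z−center|=10.250 > r=10); Taking the first minus the rest: none of the subtracted shapes is present at this height, so the r=4.5 cylinder is unchanged — area = 57.28 mm². Checking containment: at z = 8.75 the cross-section extends beyond the z = 3.5 cross-section by about 19.01 mm².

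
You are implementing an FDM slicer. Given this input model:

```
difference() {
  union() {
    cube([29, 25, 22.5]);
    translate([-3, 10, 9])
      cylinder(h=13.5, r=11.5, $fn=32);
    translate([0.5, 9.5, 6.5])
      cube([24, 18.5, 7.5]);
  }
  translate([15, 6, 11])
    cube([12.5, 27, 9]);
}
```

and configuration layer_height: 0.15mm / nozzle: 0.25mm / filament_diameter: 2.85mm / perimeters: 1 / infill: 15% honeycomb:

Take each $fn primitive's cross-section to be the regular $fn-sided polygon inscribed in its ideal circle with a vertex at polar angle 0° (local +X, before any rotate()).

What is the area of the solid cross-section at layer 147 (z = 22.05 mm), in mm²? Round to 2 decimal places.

At z = 22.05 mm: the cube (footprint 29×25) is included at this height (area 725.00 mm²); the cylinder at (-3, 10): section is a regular 32-gon, circumradius r=11.5 (area = (32/2)·11.500²·sin(360°/32) = 412.81 mm²); the cube at (0.5, 9.5) does not reach this height (z outside [6.5, 14]); Taking the union: the regions partially overlap — summed areas 1137.81 mm² minus the doubly-counted overlap 136.87 mm² gives 1000.94 mm² — area = 1000.94 mm²; the cube at (15, 6) is absent (z outside [11, 20]); Subtracting the remaining from the first: none of the subtracted shapes is present at this height, so the result so far is unchanged — area = 1000.94 mm². Overall, the cross-section is a single solid region. Net area = 1000.94 mm².

1000.94 mm²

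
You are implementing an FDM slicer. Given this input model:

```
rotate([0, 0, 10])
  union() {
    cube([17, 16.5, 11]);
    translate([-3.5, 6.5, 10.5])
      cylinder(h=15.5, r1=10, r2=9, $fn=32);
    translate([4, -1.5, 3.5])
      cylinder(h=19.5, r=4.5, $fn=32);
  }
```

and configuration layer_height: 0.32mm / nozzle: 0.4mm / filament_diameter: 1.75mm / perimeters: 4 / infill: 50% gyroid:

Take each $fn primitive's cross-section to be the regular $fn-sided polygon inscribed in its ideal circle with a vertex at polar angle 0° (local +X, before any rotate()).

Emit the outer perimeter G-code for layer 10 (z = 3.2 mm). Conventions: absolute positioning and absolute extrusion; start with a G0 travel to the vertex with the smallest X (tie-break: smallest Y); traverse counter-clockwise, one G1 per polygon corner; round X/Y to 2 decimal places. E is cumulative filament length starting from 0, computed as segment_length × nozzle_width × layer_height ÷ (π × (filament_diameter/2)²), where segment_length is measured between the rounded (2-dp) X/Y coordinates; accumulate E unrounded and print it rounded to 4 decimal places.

G0 X-2.87 Y16.25 Z3.20
G1 X0.00 Y0.00 E0.8781
G1 X16.74 Y2.95 E1.7827
G1 X13.88 Y19.20 E2.6608
G1 X-2.87 Y16.25 E3.5659

At z = 3.2 mm: the cube (footprint 17×16.5) is included at this height; the cone at (-3.5, 6.5) does not reach this height (z outside [10.5, 26]); the cylinder at (4, -1.5) is not intersected at this z (z outside [3.5, 23]); Combining (union): only the 17×16.5 cube is present, so the union is just that shape — 1 connected region; (whole slice rotated 10° about Z — lengths, areas and connectivity unchanged). The outline is a single polygon with 4 vertices. Extrusion per mm of travel: 0.4 × 0.32 / (π × 0.875²) = 0.053216. Accumulating E over each segment gives final E = 3.5659.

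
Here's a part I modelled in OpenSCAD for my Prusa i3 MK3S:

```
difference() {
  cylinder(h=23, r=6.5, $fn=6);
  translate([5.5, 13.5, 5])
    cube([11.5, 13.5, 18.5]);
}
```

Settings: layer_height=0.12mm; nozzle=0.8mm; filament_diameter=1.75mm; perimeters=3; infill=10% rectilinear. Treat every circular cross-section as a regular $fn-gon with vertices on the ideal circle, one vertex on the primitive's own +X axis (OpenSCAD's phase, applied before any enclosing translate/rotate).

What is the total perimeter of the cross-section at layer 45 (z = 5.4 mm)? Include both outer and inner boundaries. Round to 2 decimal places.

39.00 mm

At z = 5.4 mm: the cylinder: section is a regular 6-gon, circumradius r=6.5 (perimeter = 2·6·6.500·sin(180°/6) = 39.00 mm); the cube at (5.5, 13.5) (footprint 11.5×13.5) is included at this height (perimeter 50.00 mm); After the difference (first − rest): starting from the r=6.5 cylinder, the 11.5×13.5 cube at (5.5, 13.5) misses the remaining region (no effect) — boundary = 39.00 mm. Overall, the cross-section is a single solid region. Total boundary length (outer) = 39.00 mm.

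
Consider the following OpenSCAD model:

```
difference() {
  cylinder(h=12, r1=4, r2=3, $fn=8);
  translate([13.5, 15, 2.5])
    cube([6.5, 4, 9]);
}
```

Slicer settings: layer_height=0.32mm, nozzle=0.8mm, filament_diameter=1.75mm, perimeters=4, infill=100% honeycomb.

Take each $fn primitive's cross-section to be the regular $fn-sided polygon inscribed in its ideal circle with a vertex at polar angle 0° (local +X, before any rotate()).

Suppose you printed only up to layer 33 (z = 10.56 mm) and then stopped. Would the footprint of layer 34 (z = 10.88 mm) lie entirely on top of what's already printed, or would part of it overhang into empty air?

entirely on top

Compare the two slices. At z = 10.56: the cone: at t=0.880 of its height the radius interpolates to r₁+(r₂−r₁)t = 3.120, giving a regular 8-gon of that circumradius (area = (8/2)·3.120²·sin(360°/8) = 27.53 mm²); the 6.5×4 cube at (13.5, 15) contributes its full rectangle (area 26.00 mm²); After the difference (first − rest): starting from the cone (27.53 mm²), the 6.5×4 cube at (13.5, 15) misses the remaining region (no effect) — area = 27.53 mm². At z = 10.88: the cone (r1=4→r2=3) has section circumradius 3.093 here — a regular 8-gon (area = (8/2)·3.093²·sin(360°/8) = 27.06 mm²); the 6.5×4 cube at (13.5, 15) contributes its full rectangle (area 26.00 mm²); After the difference (first − rest): starting from the cone (27.06 mm²), the 6.5×4 cube at (13.5, 15) misses the remaining region (no effect) — area = 27.06 mm². Checking containment: the cross-section at z = 10.88 is a subset of the cross-section at z = 10.56.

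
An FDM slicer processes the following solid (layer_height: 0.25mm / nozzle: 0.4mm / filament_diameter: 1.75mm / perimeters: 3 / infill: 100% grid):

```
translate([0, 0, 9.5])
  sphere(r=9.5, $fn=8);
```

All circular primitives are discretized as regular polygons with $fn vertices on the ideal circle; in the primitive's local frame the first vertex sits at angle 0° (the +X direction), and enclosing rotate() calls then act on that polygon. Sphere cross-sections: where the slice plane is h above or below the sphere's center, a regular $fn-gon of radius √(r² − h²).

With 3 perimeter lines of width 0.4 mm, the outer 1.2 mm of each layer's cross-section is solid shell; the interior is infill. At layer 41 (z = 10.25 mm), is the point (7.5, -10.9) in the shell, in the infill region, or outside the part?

outside

At z = 10.25 mm: the r=9.5 sphere contributes a regular 8-gon of circumradius √(9.5²−0.75²) = 9.470. Overall, the cross-section is a single solid region. The nearest boundary edge runs (-0.00, -9.47)→(6.70, -6.70); distance from the point to it = 4.19 mm. The point is not inside any of the regions above, so it lies outside the cross-section (4.19 mm from the nearest boundary).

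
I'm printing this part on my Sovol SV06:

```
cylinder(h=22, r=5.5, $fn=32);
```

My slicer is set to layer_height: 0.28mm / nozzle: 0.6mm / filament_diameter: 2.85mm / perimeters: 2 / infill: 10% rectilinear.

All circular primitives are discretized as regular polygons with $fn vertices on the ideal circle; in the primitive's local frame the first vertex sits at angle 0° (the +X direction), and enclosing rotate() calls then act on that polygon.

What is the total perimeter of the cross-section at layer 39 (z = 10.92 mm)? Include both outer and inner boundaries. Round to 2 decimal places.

34.50 mm

At z = 10.92 mm: the r=5.5 cylinder contributes a regular 32-gon of circumradius 5.5 (perimeter = 2·32·5.500·sin(180°/32) = 34.50 mm). Overall, the cross-section is a single solid region. Total boundary length (outer) = 34.50 mm.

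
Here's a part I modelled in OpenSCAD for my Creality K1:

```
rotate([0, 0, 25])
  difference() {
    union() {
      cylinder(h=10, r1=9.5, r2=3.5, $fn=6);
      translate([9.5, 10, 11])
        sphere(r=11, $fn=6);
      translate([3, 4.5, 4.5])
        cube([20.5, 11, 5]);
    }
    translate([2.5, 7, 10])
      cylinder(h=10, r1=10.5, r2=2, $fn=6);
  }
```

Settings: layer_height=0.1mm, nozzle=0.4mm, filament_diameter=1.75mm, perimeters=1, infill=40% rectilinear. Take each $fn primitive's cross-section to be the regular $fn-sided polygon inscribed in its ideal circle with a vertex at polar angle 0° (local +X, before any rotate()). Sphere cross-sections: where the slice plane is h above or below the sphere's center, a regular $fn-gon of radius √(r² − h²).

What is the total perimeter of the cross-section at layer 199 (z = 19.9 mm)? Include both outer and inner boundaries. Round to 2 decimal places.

38.79 mm

At z = 19.9 mm: the cone is absent (z outside [0, 10]); the r=11 sphere at (9.5, 10) slices to a regular 6-gon of circumradius 6.465 (√(r²−h²) with h=8.9 from center) (perimeter = 2·6·6.465·sin(180°/6) = 38.79 mm); the cube at (3, 4.5) is absent (z outside [4.5, 9.5]); Taking the union: only the r=11 sphere at (9.5, 10) is present, so the union is just that shape — boundary = 38.79 mm; the cone at (2.5, 7): at t=0.990 of its height the radius interpolates to r₁+(r₂−r₁)t = 2.085, giving a regular 6-gon of that circumradius (perimeter = 2·6·2.085·sin(180°/6) = 12.51 mm); Taking the first minus the rest: starting from that combined region, the cone at (2.5, 7) misses the remaining region (no effect) — boundary = 38.79 mm; (whole slice rotated 25° about Z — lengths, areas and connectivity unchanged). Overall, the cross-section is a single solid region. Total boundary length (outer) = 38.79 mm.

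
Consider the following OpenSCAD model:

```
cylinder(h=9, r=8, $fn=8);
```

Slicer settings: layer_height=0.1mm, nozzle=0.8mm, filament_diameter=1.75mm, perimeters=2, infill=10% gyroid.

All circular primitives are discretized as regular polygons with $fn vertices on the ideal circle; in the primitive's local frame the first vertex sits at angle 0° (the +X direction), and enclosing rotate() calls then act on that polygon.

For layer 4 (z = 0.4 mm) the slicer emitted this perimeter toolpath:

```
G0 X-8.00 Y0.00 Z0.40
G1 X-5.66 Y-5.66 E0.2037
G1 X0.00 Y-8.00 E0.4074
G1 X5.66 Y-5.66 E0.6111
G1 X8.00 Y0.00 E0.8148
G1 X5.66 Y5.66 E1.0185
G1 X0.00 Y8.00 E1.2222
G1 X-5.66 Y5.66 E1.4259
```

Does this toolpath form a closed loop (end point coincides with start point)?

Start point (G0): (-8.00, 0.00). End point (last G1): the path does not return to the start — open.

no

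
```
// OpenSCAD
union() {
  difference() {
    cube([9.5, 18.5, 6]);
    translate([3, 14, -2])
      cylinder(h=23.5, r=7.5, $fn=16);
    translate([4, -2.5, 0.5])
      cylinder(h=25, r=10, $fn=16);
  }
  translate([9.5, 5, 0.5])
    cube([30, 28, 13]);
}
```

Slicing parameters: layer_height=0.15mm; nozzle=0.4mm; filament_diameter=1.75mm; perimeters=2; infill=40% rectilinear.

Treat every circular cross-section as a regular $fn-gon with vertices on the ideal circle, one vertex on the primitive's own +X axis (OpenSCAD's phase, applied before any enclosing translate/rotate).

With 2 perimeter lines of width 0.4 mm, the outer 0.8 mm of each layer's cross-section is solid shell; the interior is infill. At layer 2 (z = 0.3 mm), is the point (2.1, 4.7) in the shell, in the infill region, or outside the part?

At z = 0.3 mm: the 9.5×18.5 cube contributes its full rectangle; the r=7.5 cylinder at (3, 14) gives a regular 16-gon of circumradius 7.5 (constant along its height); the cylinder at (4, -2.5) is absent (z outside [0.5, 25.5]); Taking the first minus the rest: starting from the 9.5×18.5 cube, the r=7.5 cylinder at (3, 14) partially overlaps it — only the 104.89 mm² overlap (of its 172.21 mm²) is removed, clipping the outline — 2 connected regions; the cube at (9.5, 5) is absent (z outside [0.5, 13.5]); Taking the union: only the result so far is present, so the union is just that shape — 2 connected regions. Overall, the cross-section has 2 separate islands. The nearest boundary edge runs (0.13, 7.07)→(3.00, 6.50); distance from the point to it = 1.94 mm. (Shell/infill is judged within the island containing the point — the largest one.) The point is inside the cross-section and 1.94 mm from the nearest boundary — more than the 0.8 mm shell width (2 × 0.4), so it's in the infill interior.

infill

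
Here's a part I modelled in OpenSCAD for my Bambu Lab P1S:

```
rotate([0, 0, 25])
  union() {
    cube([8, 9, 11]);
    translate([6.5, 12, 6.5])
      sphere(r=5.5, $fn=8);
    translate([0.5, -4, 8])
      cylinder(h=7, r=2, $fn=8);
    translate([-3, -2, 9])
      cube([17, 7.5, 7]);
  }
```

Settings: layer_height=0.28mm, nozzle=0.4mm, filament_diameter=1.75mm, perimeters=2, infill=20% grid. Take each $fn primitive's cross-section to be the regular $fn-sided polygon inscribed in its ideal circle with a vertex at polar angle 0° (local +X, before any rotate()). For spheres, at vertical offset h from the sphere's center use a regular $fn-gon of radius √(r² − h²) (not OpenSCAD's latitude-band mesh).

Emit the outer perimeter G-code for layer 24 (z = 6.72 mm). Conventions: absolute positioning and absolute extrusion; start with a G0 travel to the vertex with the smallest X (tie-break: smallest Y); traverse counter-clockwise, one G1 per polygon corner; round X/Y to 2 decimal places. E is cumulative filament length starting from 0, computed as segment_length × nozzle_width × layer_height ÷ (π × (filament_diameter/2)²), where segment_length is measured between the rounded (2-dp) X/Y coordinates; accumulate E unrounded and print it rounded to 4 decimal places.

At z = 6.72 mm: the cube (footprint 8×9) is included at this height; the r=5.5 sphere at (6.5, 12) slices to a regular 8-gon of circumradius 5.496 (√(r²−h²) with h=0.22 from center); the cylinder at (0.5, -4) is absent (z outside [8, 15]); the cube at (-3, -2) is not intersected at this z (z outside [9, 16]); Merging all regions: the regions partially overlap (shared area 10.01 mm²), so overlapping operands fuse into one piece — 1 connected region; (rotated 25° about Z; rotation is an isometry so areas/perimeters/island counts are preserved). The outline is a single polygon with 11 vertices. Extrusion per mm of travel: 0.4 × 0.28 / (π × 0.875²) = 0.046564. Accumulating E over each segment gives final E = 2.4780.

G0 X-4.34 Y15.50 Z6.72
G1 X-4.16 Y11.30 E0.1957
G1 X-1.77 Y9.11 E0.3467
G1 X-3.80 Y8.16 E0.4511
G1 X0.00 Y0.00 E0.8702
G1 X7.25 Y3.38 E1.2427
G1 X4.24 Y9.84 E1.5745
G1 X5.98 Y11.74 E1.6945
G1 X5.80 Y15.95 E1.8907
G1 X2.70 Y18.79 E2.0865
G1 X-1.50 Y18.60 E2.2822
G1 X-4.34 Y15.50 E2.4780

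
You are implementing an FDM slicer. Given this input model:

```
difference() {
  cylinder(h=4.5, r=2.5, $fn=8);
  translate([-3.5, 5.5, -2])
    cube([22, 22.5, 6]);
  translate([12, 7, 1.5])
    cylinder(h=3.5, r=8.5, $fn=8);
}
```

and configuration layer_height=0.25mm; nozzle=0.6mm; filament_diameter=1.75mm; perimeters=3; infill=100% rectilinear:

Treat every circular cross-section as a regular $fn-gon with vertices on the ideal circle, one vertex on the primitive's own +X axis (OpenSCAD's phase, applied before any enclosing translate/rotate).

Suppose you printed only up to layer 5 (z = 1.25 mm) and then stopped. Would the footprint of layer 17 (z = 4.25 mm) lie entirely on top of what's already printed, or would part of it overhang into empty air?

entirely on top

Compare the two slices. At z = 1.25: the cylinder: section is a regular 8-gon, circumradius r=2.5 (area = (8/2)·2.500²·sin(360°/8) = 17.68 mm²); the cube at (-3.5, 5.5) (footprint 22×22.5) is included at this height (area 495.00 mm²); the cylinder at (12, 7) is not intersected at this z (z outside [1.5, 5]); Subtracting the remaining from the first: starting from the r=2.5 cylinder (17.68 mm²), the 22×22.5 cube at (-3.5, 5.5) misses the remaining region (no effect) — area = 17.68 mm². At z = 4.25: the r=2.5 cylinder gives a regular 8-gon of circumradius 2.5 (constant along its height) (area = (8/2)·2.500²·sin(360°/8) = 17.68 mm²); the cube at (-3.5, 5.5) does not reach this height (z outside [-2, 4]); the r=8.5 cylinder at (12, 7) contributes a regular 8-gon of circumradius 8.5 (area = (8/2)·8.500²·sin(360°/8) = 204.35 mm²); Taking the first minus the rest: starting from the r=2.5 cylinder (17.68 mm²), the r=8.5 cylinder at (12, 7) misses the remaining region (no effect) — area = 17.68 mm². Checking containment: the cross-section at z = 4.25 is a subset of the cross-section at z = 1.25.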